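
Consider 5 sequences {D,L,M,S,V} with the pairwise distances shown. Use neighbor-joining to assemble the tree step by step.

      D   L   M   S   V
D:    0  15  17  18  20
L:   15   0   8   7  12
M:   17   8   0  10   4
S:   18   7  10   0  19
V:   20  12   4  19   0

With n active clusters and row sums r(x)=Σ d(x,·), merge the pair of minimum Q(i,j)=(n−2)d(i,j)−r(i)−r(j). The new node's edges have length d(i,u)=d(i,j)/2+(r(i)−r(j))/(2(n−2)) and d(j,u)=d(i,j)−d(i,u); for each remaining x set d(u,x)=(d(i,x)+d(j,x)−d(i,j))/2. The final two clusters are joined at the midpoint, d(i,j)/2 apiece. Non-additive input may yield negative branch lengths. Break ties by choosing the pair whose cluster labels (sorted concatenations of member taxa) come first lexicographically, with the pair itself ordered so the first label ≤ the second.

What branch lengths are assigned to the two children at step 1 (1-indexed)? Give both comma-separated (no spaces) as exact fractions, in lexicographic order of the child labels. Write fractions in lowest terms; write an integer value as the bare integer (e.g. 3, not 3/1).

step 1: merge (M,V) at d=4, Q=-82; branch lengths M→-2/3, V→14/3; new cluster MV
  updated: d(D,MV)=33/2, d(L,MV)=8, d(MV,S)=25/2
step 2: merge (D,MV) at d=33/2, Q=-107/2; branch lengths D→91/8, MV→41/8; new cluster DMV
  updated: d(DMV,L)=13/4, d(DMV,S)=7
step 3: merge (DMV,L) at d=13/4, Q=-69/4; branch lengths DMV→13/8, L→13/8; new cluster DLMV
  updated: d(DLMV,S)=43/8
step 4: merge (DLMV,S) at d=43/8; branch lengths DLMV→43/16, S→43/16; new cluster DLMSV
final tree: (((D:91/8,(M:-2/3,V:14/3):41/8):13/8,L:13/8):43/16,S:43/16)
total length: 233/8

-2/3,14/3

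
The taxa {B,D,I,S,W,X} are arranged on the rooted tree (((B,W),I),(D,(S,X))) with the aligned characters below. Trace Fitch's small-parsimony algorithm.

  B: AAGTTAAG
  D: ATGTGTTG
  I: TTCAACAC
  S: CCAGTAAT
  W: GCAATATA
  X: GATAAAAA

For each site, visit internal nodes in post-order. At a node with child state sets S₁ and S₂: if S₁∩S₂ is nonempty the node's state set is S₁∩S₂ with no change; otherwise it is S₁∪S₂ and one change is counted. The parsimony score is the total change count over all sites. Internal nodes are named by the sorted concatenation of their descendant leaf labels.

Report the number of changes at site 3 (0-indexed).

site 0, node BW: B={A} ∪ W={G} → {A,G} (+1)
site 0, node BIW: BW={A,G} ∪ I={T} → {A,G,T} (+1)
site 0, node SX: S={C} ∪ X={G} → {C,G} (+1)
site 0, node DSX: D={A} ∪ SX={C,G} → {A,C,G} (+1)
site 0, node BDISWX: BIW={A,G,T} ∩ DSX={A,C,G} → {A,G} (+0)
site 1, node BW: B={A} ∪ W={C} → {A,C} (+1)
site 1, node BIW: BW={A,C} ∪ I={T} → {A,C,T} (+1)
site 1, node SX: S={C} ∪ X={A} → {A,C} (+1)
site 1, node DSX: D={T} ∪ SX={A,C} → {A,C,T} (+1)
site 1, node BDISWX: BIW={A,C,T} ∩ DSX={A,C,T} → {A,C,T} (+0)
site 2, node BW: B={G} ∪ W={A} → {A,G} (+1)
site 2, node BIW: BW={A,G} ∪ I={C} → {A,C,G} (+1)
site 2, node SX: S={A} ∪ X={T} → {A,T} (+1)
site 2, node DSX: D={G} ∪ SX={A,T} → {A,G,T} (+1)
site 2, node BDISWX: BIW={A,C,G} ∩ DSX={A,G,T} → {A,G} (+0)
site 3, node BW: B={T} ∪ W={A} → {A,T} (+1)
site 3, node BIW: BW={A,T} ∩ I={A} → {A} (+0)
site 3, node SX: S={G} ∪ X={A} → {A,G} (+1)
site 3, node DSX: D={T} ∪ SX={A,G} → {A,G,T} (+1)
site 3, node BDISWX: BIW={A} ∩ DSX={A,G,T} → {A} (+0)
site 4, node BW: B={T} ∩ W={T} → {T} (+0)
site 4, node BIW: BW={T} ∪ I={A} → {A,T} (+1)
site 4, node SX: S={T} ∪ X={A} → {A,T} (+1)
site 4, node DSX: D={G} ∪ SX={A,T} → {A,G,T} (+1)
site 4, node BDISWX: BIW={A,T} ∩ DSX={A,G,T} → {A,T} (+0)
site 5, node BW: B={A} ∩ W={A} → {A} (+0)
site 5, node BIW: BW={A} ∪ I={C} → {A,C} (+1)
site 5, node SX: S={A} ∩ X={A} → {A} (+0)
site 5, node DSX: D={T} ∪ SX={A} → {A,T} (+1)
site 5, node BDISWX: BIW={A,C} ∩ DSX={A,T} → {A} (+0)
site 6, node BW: B={A} ∪ W={T} → {A,T} (+1)
site 6, node BIW: BW={A,T} ∩ I={A} → {A} (+0)
site 6, node SX: S={A} ∩ X={A} → {A} (+0)
site 6, node DSX: D={T} ∪ SX={A} → {A,T} (+1)
site 6, node BDISWX: BIW={A} ∩ DSX={A,T} → {A} (+0)
site 7, node BW: B={G} ∪ W={A} → {A,G} (+1)
site 7, node BIW: BW={A,G} ∪ I={C} → {A,C,G} (+1)
site 7, node SX: S={T} ∪ X={A} → {A,T} (+1)
site 7, node DSX: D={G} ∪ SX={A,T} → {A,G,T} (+1)
site 7, node BDISWX: BIW={A,C,G} ∩ DSX={A,G,T} → {A,G} (+0)
per-site changes: [4, 4, 4, 3, 3, 2, 2, 4]; total = 26

3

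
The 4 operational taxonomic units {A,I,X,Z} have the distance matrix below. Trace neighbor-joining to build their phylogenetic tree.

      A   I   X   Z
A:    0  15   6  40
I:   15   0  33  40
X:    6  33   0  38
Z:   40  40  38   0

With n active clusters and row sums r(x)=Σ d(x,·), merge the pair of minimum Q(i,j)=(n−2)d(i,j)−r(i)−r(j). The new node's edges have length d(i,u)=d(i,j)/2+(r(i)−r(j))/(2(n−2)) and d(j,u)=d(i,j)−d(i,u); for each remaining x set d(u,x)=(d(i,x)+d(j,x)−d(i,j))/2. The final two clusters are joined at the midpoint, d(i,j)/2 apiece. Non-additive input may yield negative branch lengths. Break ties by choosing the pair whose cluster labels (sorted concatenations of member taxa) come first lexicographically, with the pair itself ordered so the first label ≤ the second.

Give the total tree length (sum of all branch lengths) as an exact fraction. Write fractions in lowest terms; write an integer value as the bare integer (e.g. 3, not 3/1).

1. join A+X (d=6, Q=-126) ⇒ AX; edges |A|=-1, |X|=7
  updated: d(AX,I)=21, d(AX,Z)=36
2. join AX+I (d=21, Q=-97) ⇒ AIX; edges |AX|=17/2, |I|=25/2
  updated: d(AIX,Z)=55/2
3. join AIX+Z (d=55/2) ⇒ AIXZ; edges |AIX|=55/4, |Z|=55/4
final tree: (((A:-1,X:7):17/2,I:25/2):55/4,Z:55/4)
total length: 109/2

109/2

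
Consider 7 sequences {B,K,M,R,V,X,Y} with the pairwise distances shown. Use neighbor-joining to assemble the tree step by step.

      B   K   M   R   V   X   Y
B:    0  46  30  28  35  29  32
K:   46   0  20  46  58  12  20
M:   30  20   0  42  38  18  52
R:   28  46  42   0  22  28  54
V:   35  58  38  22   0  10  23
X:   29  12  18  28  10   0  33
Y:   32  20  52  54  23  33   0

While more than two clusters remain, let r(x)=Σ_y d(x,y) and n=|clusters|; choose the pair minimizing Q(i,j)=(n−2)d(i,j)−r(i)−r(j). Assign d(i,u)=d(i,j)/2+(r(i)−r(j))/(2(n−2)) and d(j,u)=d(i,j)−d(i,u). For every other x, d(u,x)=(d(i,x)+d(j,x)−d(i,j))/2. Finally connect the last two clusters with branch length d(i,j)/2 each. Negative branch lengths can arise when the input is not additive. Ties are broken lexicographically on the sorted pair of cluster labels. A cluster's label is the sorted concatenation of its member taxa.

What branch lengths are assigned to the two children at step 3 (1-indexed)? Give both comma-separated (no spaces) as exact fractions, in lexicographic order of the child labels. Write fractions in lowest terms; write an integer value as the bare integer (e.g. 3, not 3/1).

353/24,139/24

step 1: merge (K,Y) at d=20, Q=-316; branch lengths K→44/5, Y→56/5; new cluster KY
  updated: d(B,KY)=29, d(KY,M)=26, d(KY,R)=40, d(KY,V)=61/2, d(KY,X)=25/2
step 2: merge (R,V) at d=22, Q=-415/2; branch lengths R→225/16, V→127/16; new cluster RV
  updated: d(B,RV)=41/2, d(KY,RV)=97/4, d(M,RV)=29, d(RV,X)=8
step 3: merge (B,RV) at d=41/2, Q=-515/4; branch lengths B→353/24, RV→139/24; new cluster BRV
  updated: d(BRV,KY)=131/8, d(BRV,M)=77/4, d(BRV,X)=33/4
step 4: merge (BRV,M) at d=77/4, Q=-549/8; branch lengths BRV→153/32, M→463/32; new cluster BMRV
  updated: d(BMRV,KY)=185/16, d(BMRV,X)=7/2
step 5: merge (BMRV,KY) at d=185/16, Q=-441/16; branch lengths BMRV→41/32, KY→329/32; new cluster BKMRVY
  updated: d(BKMRVY,X)=71/32
step 6: merge (BKMRVY,X) at d=71/32; branch lengths BKMRVY→71/64, X→71/64; new cluster BKMRVXY
final tree: ((((B:353/24,(R:225/16,V:127/16):139/24):153/32,M:463/32):41/32,(K:44/5,Y:56/5):329/32):71/64,X:71/64)
total length: 3057/32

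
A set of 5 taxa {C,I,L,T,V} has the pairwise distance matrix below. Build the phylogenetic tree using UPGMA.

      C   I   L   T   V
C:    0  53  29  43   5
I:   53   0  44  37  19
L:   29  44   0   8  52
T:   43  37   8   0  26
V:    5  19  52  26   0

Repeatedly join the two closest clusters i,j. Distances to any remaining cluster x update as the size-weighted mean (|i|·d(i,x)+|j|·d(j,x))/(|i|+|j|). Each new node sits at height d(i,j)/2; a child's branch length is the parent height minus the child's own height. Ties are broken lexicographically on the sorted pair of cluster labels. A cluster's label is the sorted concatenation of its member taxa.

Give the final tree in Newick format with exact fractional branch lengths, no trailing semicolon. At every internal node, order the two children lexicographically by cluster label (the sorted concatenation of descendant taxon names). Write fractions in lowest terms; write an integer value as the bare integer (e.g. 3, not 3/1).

(((C:5/2,V:5/2):31/2,I:18):5/4,(L:4,T:4):61/4)

step 1: merge (C,V) at d=5; branch lengths C→5/2, V→5/2; new cluster CV
  updated: d(CV,I)=36, d(CV,L)=81/2, d(CV,T)=69/2
step 2: merge (L,T) at d=8; branch lengths L→4, T→4; new cluster LT
  updated: d(CV,LT)=75/2, d(I,LT)=81/2
step 3: merge (CV,I) at d=36; branch lengths CV→31/2, I→18; new cluster CIV
  updated: d(CIV,LT)=77/2
step 4: merge (CIV,LT) at d=77/2; branch lengths CIV→5/4, LT→61/4; new cluster CILTV
final tree: (((C:5/2,V:5/2):31/2,I:18):5/4,(L:4,T:4):61/4)
total length: 63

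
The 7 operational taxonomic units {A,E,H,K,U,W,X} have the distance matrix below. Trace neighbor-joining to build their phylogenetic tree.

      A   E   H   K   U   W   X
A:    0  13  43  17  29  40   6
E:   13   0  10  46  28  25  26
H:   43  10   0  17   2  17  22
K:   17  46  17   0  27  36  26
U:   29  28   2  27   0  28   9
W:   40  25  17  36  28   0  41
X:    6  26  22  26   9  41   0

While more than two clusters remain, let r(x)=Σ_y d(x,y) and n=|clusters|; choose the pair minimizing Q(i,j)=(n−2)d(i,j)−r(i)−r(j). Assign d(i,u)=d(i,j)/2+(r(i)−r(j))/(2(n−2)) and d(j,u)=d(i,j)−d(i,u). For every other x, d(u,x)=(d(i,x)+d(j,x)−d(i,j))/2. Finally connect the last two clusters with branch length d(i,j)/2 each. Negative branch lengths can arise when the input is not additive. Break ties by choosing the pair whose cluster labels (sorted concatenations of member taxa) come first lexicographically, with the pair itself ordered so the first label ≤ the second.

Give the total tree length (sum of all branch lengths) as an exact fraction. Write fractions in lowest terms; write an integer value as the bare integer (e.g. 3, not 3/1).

iteration 1: select A,X (d=6, Q=-248); attach at lengths (24/5, 6/5); label the merged cluster AX
  updated: d(AX,E)=33/2, d(AX,H)=59/2, d(AX,K)=37/2, d(AX,U)=16, d(AX,W)=75/2
iteration 2: select AX,K (d=37/2, Q=-377/2); attach at lengths (95/16, 201/16); label the merged cluster AKX
  updated: d(AKX,E)=22, d(AKX,H)=14, d(AKX,U)=49/4, d(AKX,W)=55/2
iteration 3: select AKX,U (d=49/4, Q=-437/4); attach at lengths (169/24, 125/24); label the merged cluster AKUX
  updated: d(AKUX,E)=151/8, d(AKUX,H)=15/8, d(AKUX,W)=173/8
iteration 4: select AKUX,H (d=15/8, Q=-135/2); attach at lengths (69/16, -39/16); label the merged cluster AHKUX
  updated: d(AHKUX,E)=27/2, d(AHKUX,W)=147/8
iteration 5: select AHKUX,E (d=27/2, Q=-455/8); attach at lengths (55/16, 161/16); label the merged cluster AEHKUX
  updated: d(AEHKUX,W)=239/16
iteration 6: select AEHKUX,W (d=239/16); attach at lengths (239/32, 239/32); label the merged cluster AEHKUWX
final tree: ((((((A:24/5,X:6/5):95/16,K:201/16):169/24,U:125/24):69/16,H:-39/16):55/16,E:161/16):239/32,W:239/32)
total length: 1073/16

1073/16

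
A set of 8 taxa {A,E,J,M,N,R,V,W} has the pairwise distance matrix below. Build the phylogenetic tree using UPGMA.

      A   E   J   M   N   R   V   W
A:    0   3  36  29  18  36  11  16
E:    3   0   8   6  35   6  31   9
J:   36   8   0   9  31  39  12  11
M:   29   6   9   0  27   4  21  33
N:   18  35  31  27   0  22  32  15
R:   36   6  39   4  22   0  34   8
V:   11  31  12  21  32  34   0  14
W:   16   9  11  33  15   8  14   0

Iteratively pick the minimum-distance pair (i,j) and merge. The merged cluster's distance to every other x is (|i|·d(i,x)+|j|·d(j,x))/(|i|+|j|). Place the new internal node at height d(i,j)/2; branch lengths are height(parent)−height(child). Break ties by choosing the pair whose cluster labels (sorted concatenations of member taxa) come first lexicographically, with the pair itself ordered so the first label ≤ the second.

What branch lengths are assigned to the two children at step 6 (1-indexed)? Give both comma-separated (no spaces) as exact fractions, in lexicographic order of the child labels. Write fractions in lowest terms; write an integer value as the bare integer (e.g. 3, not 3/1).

iteration 1: select A,E (d=3); attach at lengths (3/2, 3/2); label the merged cluster AE
  updated: d(AE,J)=22, d(AE,M)=35/2, d(AE,N)=53/2, d(AE,R)=21, d(AE,V)=21, d(AE,W)=25/2
iteration 2: select M,R (d=4); attach at lengths (2, 2); label the merged cluster MR
  updated: d(AE,MR)=77/4, d(J,MR)=24, d(MR,N)=49/2, d(MR,V)=55/2, d(MR,W)=41/2
iteration 3: select J,W (d=11); attach at lengths (11/2, 11/2); label the merged cluster JW
  updated: d(AE,JW)=69/4, d(JW,MR)=89/4, d(JW,N)=23, d(JW,V)=13
iteration 4: select JW,V (d=13); attach at lengths (1, 13/2); label the merged cluster JVW
  updated: d(AE,JVW)=37/2, d(JVW,MR)=24, d(JVW,N)=26
iteration 5: select AE,JVW (d=37/2); attach at lengths (31/4, 11/4); label the merged cluster AEJVW
  updated: d(AEJVW,MR)=221/10, d(AEJVW,N)=131/5
iteration 6: select AEJVW,MR (d=221/10); attach at lengths (9/5, 181/20); label the merged cluster AEJMRVW
  updated: d(AEJMRVW,N)=180/7
iteration 7: select AEJMRVW,N (d=180/7); attach at lengths (253/140, 90/7); label the merged cluster AEJMNRVW
final tree: ((((A:3/2,E:3/2):31/4,((J:11/2,W:11/2):1,V:13/2):11/4):9/5,(M:2,R:2):181/20):253/140,N:90/7)
total length: 2153/35

9/5,181/20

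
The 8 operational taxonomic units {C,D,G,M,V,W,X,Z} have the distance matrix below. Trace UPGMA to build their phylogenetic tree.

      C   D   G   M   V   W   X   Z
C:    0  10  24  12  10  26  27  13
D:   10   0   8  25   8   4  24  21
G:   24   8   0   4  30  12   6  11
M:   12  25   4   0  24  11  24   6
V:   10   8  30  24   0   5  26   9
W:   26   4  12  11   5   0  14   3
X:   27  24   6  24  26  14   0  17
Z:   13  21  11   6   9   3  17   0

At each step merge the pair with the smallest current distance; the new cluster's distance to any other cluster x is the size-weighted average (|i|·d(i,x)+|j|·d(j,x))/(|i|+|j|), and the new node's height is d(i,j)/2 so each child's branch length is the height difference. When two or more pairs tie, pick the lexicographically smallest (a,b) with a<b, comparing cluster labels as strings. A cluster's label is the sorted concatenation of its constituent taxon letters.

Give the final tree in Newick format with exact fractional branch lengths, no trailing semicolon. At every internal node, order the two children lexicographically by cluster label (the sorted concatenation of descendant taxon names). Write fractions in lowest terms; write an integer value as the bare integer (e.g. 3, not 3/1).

(((C:5,D:5):11/6,(V:7/2,(W:3/2,Z:3/2):2):10/3):11/5,((G:2,M:2):11/2,X:15/2):23/15)

step 1: merge (W,Z) at d=3; branch lengths W→3/2, Z→3/2; new cluster WZ
  updated: d(C,WZ)=39/2, d(D,WZ)=25/2, d(G,WZ)=23/2, d(M,WZ)=17/2, d(V,WZ)=7, d(WZ,X)=31/2
step 2: merge (G,M) at d=4; branch lengths G→2, M→2; new cluster GM
  updated: d(C,GM)=18, d(D,GM)=33/2, d(GM,V)=27, d(GM,WZ)=10, d(GM,X)=15
step 3: merge (V,WZ) at d=7; branch lengths V→7/2, WZ→2; new cluster VWZ
  updated: d(C,VWZ)=49/3, d(D,VWZ)=11, d(GM,VWZ)=47/3, d(VWZ,X)=19
step 4: merge (C,D) at d=10; branch lengths C→5, D→5; new cluster CD
  updated: d(CD,GM)=69/4, d(CD,VWZ)=41/3, d(CD,X)=51/2
step 5: merge (CD,VWZ) at d=41/3; branch lengths CD→11/6, VWZ→10/3; new cluster CDVWZ
  updated: d(CDVWZ,GM)=163/10, d(CDVWZ,X)=108/5
step 6: merge (GM,X) at d=15; branch lengths GM→11/2, X→15/2; new cluster GMX
  updated: d(CDVWZ,GMX)=271/15
step 7: merge (CDVWZ,GMX) at d=271/15; branch lengths CDVWZ→11/5, GMX→23/15; new cluster CDGMVWXZ
final tree: (((C:5,D:5):11/6,(V:7/2,(W:3/2,Z:3/2):2):10/3):11/5,((G:2,M:2):11/2,X:15/2):23/15)
total length: 222/5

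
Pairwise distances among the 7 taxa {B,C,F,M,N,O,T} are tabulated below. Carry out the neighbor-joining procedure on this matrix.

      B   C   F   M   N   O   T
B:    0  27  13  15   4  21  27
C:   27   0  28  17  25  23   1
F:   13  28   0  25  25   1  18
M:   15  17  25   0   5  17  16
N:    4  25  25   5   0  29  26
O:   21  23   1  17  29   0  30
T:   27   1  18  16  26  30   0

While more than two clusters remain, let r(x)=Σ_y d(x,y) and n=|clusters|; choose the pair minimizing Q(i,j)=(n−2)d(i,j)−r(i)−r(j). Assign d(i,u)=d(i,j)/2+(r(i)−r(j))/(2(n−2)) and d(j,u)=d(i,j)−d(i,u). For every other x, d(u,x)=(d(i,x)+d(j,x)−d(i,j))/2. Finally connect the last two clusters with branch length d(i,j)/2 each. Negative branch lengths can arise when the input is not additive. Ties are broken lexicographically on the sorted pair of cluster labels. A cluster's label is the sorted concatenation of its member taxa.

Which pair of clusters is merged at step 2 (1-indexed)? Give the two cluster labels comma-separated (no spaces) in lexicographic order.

step 1: merge (C,T) at d=1, Q=-234; branch lengths C→4/5, T→1/5; new cluster CT
  updated: d(B,CT)=53/2, d(CT,F)=45/2, d(CT,M)=16, d(CT,N)=25, d(CT,O)=26
step 2: merge (F,O) at d=1, Q=-353/2; branch lengths F→-7/16, O→23/16; new cluster FO
  updated: d(B,FO)=33/2, d(CT,FO)=95/4, d(FO,M)=41/2, d(FO,N)=53/2
step 3: merge (B,N) at d=4, Q=-221/2; branch lengths B→9/4, N→7/4; new cluster BN
  updated: d(BN,CT)=95/4, d(BN,FO)=39/2, d(BN,M)=8
step 4: merge (BN,M) at d=8, Q=-319/4; branch lengths BN→91/16, M→37/16; new cluster BMN
  updated: d(BMN,CT)=127/8, d(BMN,FO)=16
step 5: merge (BMN,CT) at d=127/8, Q=-445/8; branch lengths BMN→65/16, CT→189/16; new cluster BCMNT
  updated: d(BCMNT,FO)=191/16
step 6: merge (BCMNT,FO) at d=191/16; branch lengths BCMNT→191/32, FO→191/32; new cluster BCFMNOT
final tree: ((((B:9/4,N:7/4):91/16,M:37/16):65/16,(C:4/5,T:1/5):189/16):191/32,(F:-7/16,O:23/16):191/32)
total length: 669/16

F,O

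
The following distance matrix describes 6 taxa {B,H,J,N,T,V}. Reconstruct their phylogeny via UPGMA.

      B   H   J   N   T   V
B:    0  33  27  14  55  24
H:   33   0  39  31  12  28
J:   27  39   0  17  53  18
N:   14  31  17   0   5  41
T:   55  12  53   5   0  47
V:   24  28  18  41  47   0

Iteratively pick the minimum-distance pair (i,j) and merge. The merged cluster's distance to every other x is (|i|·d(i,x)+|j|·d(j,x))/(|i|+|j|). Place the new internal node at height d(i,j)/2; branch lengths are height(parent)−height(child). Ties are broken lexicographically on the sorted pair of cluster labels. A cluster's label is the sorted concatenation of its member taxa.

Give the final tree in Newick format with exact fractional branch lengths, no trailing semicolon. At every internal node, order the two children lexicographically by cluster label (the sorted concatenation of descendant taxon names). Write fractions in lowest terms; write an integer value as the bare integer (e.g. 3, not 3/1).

1. join N+T (d=5) ⇒ NT; edges |N|=5/2, |T|=5/2
  updated: d(B,NT)=69/2, d(H,NT)=43/2, d(J,NT)=35, d(NT,V)=44
2. join J+V (d=18) ⇒ JV; edges |J|=9, |V|=9
  updated: d(B,JV)=51/2, d(H,JV)=67/2, d(JV,NT)=79/2
3. join H+NT (d=43/2) ⇒ HNT; edges |H|=43/4, |NT|=33/4
  updated: d(B,HNT)=34, d(HNT,JV)=75/2
4. join B+JV (d=51/2) ⇒ BJV; edges |B|=51/4, |JV|=15/4
  updated: d(BJV,HNT)=109/3
5. join BJV+HNT (d=109/3) ⇒ BHJNTV; edges |BJV|=65/12, |HNT|=89/12
final tree: ((B:51/4,(J:9,V:9):15/4):65/12,(H:43/4,(N:5/2,T:5/2):33/4):89/12)
total length: 214/3

((B:51/4,(J:9,V:9):15/4):65/12,(H:43/4,(N:5/2,T:5/2):33/4):89/12)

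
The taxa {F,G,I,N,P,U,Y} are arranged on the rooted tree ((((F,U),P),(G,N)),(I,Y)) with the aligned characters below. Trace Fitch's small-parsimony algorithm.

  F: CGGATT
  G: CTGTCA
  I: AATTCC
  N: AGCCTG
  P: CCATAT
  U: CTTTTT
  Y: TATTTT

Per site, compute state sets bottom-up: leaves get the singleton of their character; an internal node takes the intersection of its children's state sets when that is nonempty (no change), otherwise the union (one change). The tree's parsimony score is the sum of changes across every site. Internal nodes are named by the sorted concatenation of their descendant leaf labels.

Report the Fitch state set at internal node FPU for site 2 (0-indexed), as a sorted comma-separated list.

A,G,T

FU@0: {C} ∩ {C} = {C} (intersection, +0)
FPU@0: {C} ∩ {C} = {C} (intersection, +0)
GN@0: {C} ∪ {A} = {A,C} (union, +1)
FGNPU@0: {C} ∩ {A,C} = {C} (intersection, +0)
IY@0: {A} ∪ {T} = {A,T} (union, +1)
FGINPUY@0: {C} ∪ {A,T} = {A,C,T} (union, +1)
FU@1: {G} ∪ {T} = {G,T} (union, +1)
FPU@1: {G,T} ∪ {C} = {C,G,T} (union, +1)
GN@1: {T} ∪ {G} = {G,T} (union, +1)
FGNPU@1: {C,G,T} ∩ {G,T} = {G,T} (intersection, +0)
IY@1: {A} ∩ {A} = {A} (intersection, +0)
FGINPUY@1: {G,T} ∪ {A} = {A,G,T} (union, +1)
FU@2: {G} ∪ {T} = {G,T} (union, +1)
FPU@2: {G,T} ∪ {A} = {A,G,T} (union, +1)
GN@2: {G} ∪ {C} = {C,G} (union, +1)
FGNPU@2: {A,G,T} ∩ {C,G} = {G} (intersection, +0)
IY@2: {T} ∩ {T} = {T} (intersection, +0)
FGINPUY@2: {G} ∪ {T} = {G,T} (union, +1)
FU@3: {A} ∪ {T} = {A,T} (union, +1)
FPU@3: {A,T} ∩ {T} = {T} (intersection, +0)
GN@3: {T} ∪ {C} = {C,T} (union, +1)
FGNPU@3: {T} ∩ {C,T} = {T} (intersection, +0)
IY@3: {T} ∩ {T} = {T} (intersection, +0)
FGINPUY@3: {T} ∩ {T} = {T} (intersection, +0)
FU@4: {T} ∩ {T} = {T} (intersection, +0)
FPU@4: {T} ∪ {A} = {A,T} (union, +1)
GN@4: {C} ∪ {T} = {C,T} (union, +1)
FGNPU@4: {A,T} ∩ {C,T} = {T} (intersection, +0)
IY@4: {C} ∪ {T} = {C,T} (union, +1)
FGINPUY@4: {T} ∩ {C,T} = {T} (intersection, +0)
FU@5: {T} ∩ {T} = {T} (intersection, +0)
FPU@5: {T} ∩ {T} = {T} (intersection, +0)
GN@5: {A} ∪ {G} = {A,G} (union, +1)
FGNPU@5: {T} ∪ {A,G} = {A,G,T} (union, +1)
IY@5: {C} ∪ {T} = {C,T} (union, +1)
FGINPUY@5: {A,G,T} ∩ {C,T} = {T} (intersection, +0)
per-site changes: [3, 4, 4, 2, 3, 3]; total = 19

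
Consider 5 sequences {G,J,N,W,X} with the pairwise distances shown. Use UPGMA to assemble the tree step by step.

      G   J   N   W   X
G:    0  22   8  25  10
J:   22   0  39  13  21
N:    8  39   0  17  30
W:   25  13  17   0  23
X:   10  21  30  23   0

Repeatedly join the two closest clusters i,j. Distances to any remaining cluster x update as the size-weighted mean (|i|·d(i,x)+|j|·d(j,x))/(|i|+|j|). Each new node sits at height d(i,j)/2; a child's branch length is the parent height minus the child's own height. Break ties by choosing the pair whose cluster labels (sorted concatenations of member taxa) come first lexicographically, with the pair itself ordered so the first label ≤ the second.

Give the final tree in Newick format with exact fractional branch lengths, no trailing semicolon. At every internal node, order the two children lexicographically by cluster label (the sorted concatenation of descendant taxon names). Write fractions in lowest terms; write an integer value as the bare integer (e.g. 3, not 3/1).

(((G:4,N:4):6,X:10):9/4,(J:13/2,W:13/2):23/4)

1. join G+N (d=8) ⇒ GN; edges |G|=4, |N|=4
  updated: d(GN,J)=61/2, d(GN,W)=21, d(GN,X)=20
2. join J+W (d=13) ⇒ JW; edges |J|=13/2, |W|=13/2
  updated: d(GN,JW)=103/4, d(JW,X)=22
3. join GN+X (d=20) ⇒ GNX; edges |GN|=6, |X|=10
  updated: d(GNX,JW)=49/2
4. join GNX+JW (d=49/2) ⇒ GJNWX; edges |GNX|=9/4, |JW|=23/4
final tree: (((G:4,N:4):6,X:10):9/4,(J:13/2,W:13/2):23/4)
total length: 45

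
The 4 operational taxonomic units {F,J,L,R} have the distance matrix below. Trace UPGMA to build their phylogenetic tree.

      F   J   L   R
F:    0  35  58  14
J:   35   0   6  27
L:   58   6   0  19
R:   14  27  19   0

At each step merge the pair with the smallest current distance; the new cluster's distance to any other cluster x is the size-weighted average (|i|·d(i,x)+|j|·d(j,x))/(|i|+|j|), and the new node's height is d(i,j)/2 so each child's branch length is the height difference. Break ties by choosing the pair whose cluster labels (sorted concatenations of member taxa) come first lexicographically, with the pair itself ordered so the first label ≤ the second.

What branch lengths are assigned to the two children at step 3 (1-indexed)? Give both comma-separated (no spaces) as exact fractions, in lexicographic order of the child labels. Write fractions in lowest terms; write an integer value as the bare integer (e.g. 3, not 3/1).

83/8,115/8

step 1: merge (J,L) at d=6; branch lengths J→3, L→3; new cluster JL
  updated: d(F,JL)=93/2, d(JL,R)=23
step 2: merge (F,R) at d=14; branch lengths F→7, R→7; new cluster FR
  updated: d(FR,JL)=139/4
step 3: merge (FR,JL) at d=139/4; branch lengths FR→83/8, JL→115/8; new cluster FJLR
final tree: ((F:7,R:7):83/8,(J:3,L:3):115/8)
total length: 179/4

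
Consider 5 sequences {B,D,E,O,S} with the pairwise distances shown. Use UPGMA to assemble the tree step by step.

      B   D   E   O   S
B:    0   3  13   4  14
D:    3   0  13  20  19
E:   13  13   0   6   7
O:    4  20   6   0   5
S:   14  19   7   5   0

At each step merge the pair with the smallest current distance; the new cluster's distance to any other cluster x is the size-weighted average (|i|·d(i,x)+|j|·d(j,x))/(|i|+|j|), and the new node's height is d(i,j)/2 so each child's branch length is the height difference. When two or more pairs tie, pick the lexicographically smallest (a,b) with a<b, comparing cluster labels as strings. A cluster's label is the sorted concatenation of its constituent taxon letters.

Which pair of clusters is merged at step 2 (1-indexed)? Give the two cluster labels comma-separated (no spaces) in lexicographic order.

1. join B+D (d=3) ⇒ BD; edges |B|=3/2, |D|=3/2
  updated: d(BD,E)=13, d(BD,O)=12, d(BD,S)=33/2
2. join O+S (d=5) ⇒ OS; edges |O|=5/2, |S|=5/2
  updated: d(BD,OS)=57/4, d(E,OS)=13/2
3. join E+OS (d=13/2) ⇒ EOS; edges |E|=13/4, |OS|=3/4
  updated: d(BD,EOS)=83/6
4. join BD+EOS (d=83/6) ⇒ BDEOS; edges |BD|=65/12, |EOS|=11/3
final tree: ((B:3/2,D:3/2):65/12,(E:13/4,(O:5/2,S:5/2):3/4):11/3)
total length: 253/12

O,S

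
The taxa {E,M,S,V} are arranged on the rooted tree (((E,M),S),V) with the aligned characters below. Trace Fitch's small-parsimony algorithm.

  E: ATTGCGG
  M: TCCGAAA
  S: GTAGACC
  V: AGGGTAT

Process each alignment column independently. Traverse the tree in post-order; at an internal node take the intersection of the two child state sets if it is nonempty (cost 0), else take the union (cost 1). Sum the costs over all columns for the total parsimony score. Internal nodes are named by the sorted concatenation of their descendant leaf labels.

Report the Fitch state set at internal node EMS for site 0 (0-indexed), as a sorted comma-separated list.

[col 0] EM: children E:{A}, M:{T} ∪→ {A,T}; cost 1
[col 0] EMS: children EM:{A,T}, S:{G} ∪→ {A,G,T}; cost 1
[col 0] EMSV: children EMS:{A,G,T}, V:{A} ∩→ {A}; cost 0
[col 1] EM: children E:{T}, M:{C} ∪→ {C,T}; cost 1
[col 1] EMS: children EM:{C,T}, S:{T} ∩→ {T}; cost 0
[col 1] EMSV: children EMS:{T}, V:{G} ∪→ {G,T}; cost 1
[col 2] EM: children E:{T}, M:{C} ∪→ {C,T}; cost 1
[col 2] EMS: children EM:{C,T}, S:{A} ∪→ {A,C,T}; cost 1
[col 2] EMSV: children EMS:{A,C,T}, V:{G} ∪→ {A,C,G,T}; cost 1
[col 3] EM: children E:{G}, M:{G} ∩→ {G}; cost 0
[col 3] EMS: children EM:{G}, S:{G} ∩→ {G}; cost 0
[col 3] EMSV: children EMS:{G}, V:{G} ∩→ {G}; cost 0
[col 4] EM: children E:{C}, M:{A} ∪→ {A,C}; cost 1
[col 4] EMS: children EM:{A,C}, S:{A} ∩→ {A}; cost 0
[col 4] EMSV: children EMS:{A}, V:{T} ∪→ {A,T}; cost 1
[col 5] EM: children E:{G}, M:{A} ∪→ {A,G}; cost 1
[col 5] EMS: children EM:{A,G}, S:{C} ∪→ {A,C,G}; cost 1
[col 5] EMSV: children EMS:{A,C,G}, V:{A} ∩→ {A}; cost 0
[col 6] EM: children E:{G}, M:{A} ∪→ {A,G}; cost 1
[col 6] EMS: children EM:{A,G}, S:{C} ∪→ {A,C,G}; cost 1
[col 6] EMSV: children EMS:{A,C,G}, V:{T} ∪→ {A,C,G,T}; cost 1
per-site changes: [2, 2, 3, 0, 2, 2, 3]; total = 14

A,G,T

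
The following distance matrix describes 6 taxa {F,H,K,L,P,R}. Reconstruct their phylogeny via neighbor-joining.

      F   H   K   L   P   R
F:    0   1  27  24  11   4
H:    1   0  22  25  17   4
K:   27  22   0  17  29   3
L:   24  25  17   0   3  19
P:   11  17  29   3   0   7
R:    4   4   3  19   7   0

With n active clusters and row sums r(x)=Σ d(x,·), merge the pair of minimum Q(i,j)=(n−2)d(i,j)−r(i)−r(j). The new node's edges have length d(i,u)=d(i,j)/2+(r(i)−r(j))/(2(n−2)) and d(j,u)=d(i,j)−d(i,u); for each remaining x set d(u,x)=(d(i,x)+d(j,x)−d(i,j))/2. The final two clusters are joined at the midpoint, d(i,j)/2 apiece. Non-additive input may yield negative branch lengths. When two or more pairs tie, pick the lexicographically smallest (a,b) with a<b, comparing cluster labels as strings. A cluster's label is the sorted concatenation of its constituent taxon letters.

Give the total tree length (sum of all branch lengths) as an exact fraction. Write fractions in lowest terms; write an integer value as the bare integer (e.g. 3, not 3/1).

1. join L+P (d=3, Q=-143) ⇒ LP; edges |L|=33/8, |P|=-9/8
  updated: d(F,LP)=16, d(H,LP)=39/2, d(K,LP)=43/2, d(LP,R)=23/2
2. join F+H (d=1, Q=-183/2) ⇒ FH; edges |F|=3/4, |H|=1/4
  updated: d(FH,K)=24, d(FH,LP)=69/4, d(FH,R)=7/2
3. join FH+LP (d=69/4, Q=-121/2) ⇒ FHLP; edges |FH|=29/4, |LP|=10
  updated: d(FHLP,K)=113/8, d(FHLP,R)=-9/8
4. join FHLP+K (d=113/8, Q=-16) ⇒ FHKLP; edges |FHLP|=5, |K|=73/8
  updated: d(FHKLP,R)=-49/8
5. join FHKLP+R (d=-49/8) ⇒ FHKLPR; edges |FHKLP|=-49/16, |R|=-49/16
final tree: ((((F:3/4,H:1/4):29/4,(L:33/8,P:-9/8):10):5,K:73/8):-49/16,R:-49/16)
total length: 117/4

117/4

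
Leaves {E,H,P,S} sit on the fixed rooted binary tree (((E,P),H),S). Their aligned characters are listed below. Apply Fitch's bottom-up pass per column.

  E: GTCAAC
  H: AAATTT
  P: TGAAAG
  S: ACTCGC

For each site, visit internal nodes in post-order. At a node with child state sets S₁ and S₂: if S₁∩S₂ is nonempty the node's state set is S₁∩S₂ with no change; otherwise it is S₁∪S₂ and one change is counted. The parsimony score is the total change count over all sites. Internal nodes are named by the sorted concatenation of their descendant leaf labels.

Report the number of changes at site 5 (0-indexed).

site 0, node EP: E={G} ∪ P={T} → {G,T} (+1)
site 0, node EHP: EP={G,T} ∪ H={A} → {A,G,T} (+1)
site 0, node EHPS: EHP={A,G,T} ∩ S={A} → {A} (+0)
site 1, node EP: E={T} ∪ P={G} → {G,T} (+1)
site 1, node EHP: EP={G,T} ∪ H={A} → {A,G,T} (+1)
site 1, node EHPS: EHP={A,G,T} ∪ S={C} → {A,C,G,T} (+1)
site 2, node EP: E={C} ∪ P={A} → {A,C} (+1)
site 2, node EHP: EP={A,C} ∩ H={A} → {A} (+0)
site 2, node EHPS: EHP={A} ∪ S={T} → {A,T} (+1)
site 3, node EP: E={A} ∩ P={A} → {A} (+0)
site 3, node EHP: EP={A} ∪ H={T} → {A,T} (+1)
site 3, node EHPS: EHP={A,T} ∪ S={C} → {A,C,T} (+1)
site 4, node EP: E={A} ∩ P={A} → {A} (+0)
site 4, node EHP: EP={A} ∪ H={T} → {A,T} (+1)
site 4, node EHPS: EHP={A,T} ∪ S={G} → {A,G,T} (+1)
site 5, node EP: E={C} ∪ P={G} → {C,G} (+1)
site 5, node EHP: EP={C,G} ∪ H={T} → {C,G,T} (+1)
site 5, node EHPS: EHP={C,G,T} ∩ S={C} → {C} (+0)
per-site changes: [2, 3, 2, 2, 2, 2]; total = 13

2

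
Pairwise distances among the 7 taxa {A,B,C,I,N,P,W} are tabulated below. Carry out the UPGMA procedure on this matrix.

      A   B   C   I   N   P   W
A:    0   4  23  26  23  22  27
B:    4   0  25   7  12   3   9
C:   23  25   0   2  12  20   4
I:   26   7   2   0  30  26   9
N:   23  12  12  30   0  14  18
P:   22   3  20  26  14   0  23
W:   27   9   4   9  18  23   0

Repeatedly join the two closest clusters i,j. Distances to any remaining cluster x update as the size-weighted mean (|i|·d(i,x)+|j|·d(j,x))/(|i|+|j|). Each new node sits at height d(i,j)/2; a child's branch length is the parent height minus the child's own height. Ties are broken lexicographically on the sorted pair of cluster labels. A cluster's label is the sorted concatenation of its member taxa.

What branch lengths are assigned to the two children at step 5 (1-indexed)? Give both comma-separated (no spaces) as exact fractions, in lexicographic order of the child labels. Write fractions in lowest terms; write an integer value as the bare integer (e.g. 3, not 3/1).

5/3,49/6

iteration 1: select C,I (d=2); attach at lengths (1, 1); label the merged cluster CI
  updated: d(A,CI)=49/2, d(B,CI)=16, d(CI,N)=21, d(CI,P)=23, d(CI,W)=13/2
iteration 2: select B,P (d=3); attach at lengths (3/2, 3/2); label the merged cluster BP
  updated: d(A,BP)=13, d(BP,CI)=39/2, d(BP,N)=13, d(BP,W)=16
iteration 3: select CI,W (d=13/2); attach at lengths (9/4, 13/4); label the merged cluster CIW
  updated: d(A,CIW)=76/3, d(BP,CIW)=55/3, d(CIW,N)=20
iteration 4: select A,BP (d=13); attach at lengths (13/2, 5); label the merged cluster ABP
  updated: d(ABP,CIW)=62/3, d(ABP,N)=49/3
iteration 5: select ABP,N (d=49/3); attach at lengths (5/3, 49/6); label the merged cluster ABNP
  updated: d(ABNP,CIW)=41/2
iteration 6: select ABNP,CIW (d=41/2); attach at lengths (25/12, 7); label the merged cluster ABCINPW
final tree: (((A:13/2,(B:3/2,P:3/2):5):5/3,N:49/6):25/12,((C:1,I:1):9/4,W:13/4):7)
total length: 491/12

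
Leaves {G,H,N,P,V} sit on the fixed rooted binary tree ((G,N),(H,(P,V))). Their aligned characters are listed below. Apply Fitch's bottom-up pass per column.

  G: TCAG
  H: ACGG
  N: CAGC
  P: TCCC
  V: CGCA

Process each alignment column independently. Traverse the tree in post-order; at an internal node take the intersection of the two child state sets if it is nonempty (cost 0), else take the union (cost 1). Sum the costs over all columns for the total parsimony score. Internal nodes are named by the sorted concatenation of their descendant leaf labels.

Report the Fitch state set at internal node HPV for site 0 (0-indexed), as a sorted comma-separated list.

A,C,T

GN@0: {T} ∪ {C} = {C,T} (union, +1)
PV@0: {T} ∪ {C} = {C,T} (union, +1)
HPV@0: {A} ∪ {C,T} = {A,C,T} (union, +1)
GHNPV@0: {C,T} ∩ {A,C,T} = {C,T} (intersection, +0)
GN@1: {C} ∪ {A} = {A,C} (union, +1)
PV@1: {C} ∪ {G} = {C,G} (union, +1)
HPV@1: {C} ∩ {C,G} = {C} (intersection, +0)
GHNPV@1: {A,C} ∩ {C} = {C} (intersection, +0)
GN@2: {A} ∪ {G} = {A,G} (union, +1)
PV@2: {C} ∩ {C} = {C} (intersection, +0)
HPV@2: {G} ∪ {C} = {C,G} (union, +1)
GHNPV@2: {A,G} ∩ {C,G} = {G} (intersection, +0)
GN@3: {G} ∪ {C} = {C,G} (union, +1)
PV@3: {C} ∪ {A} = {A,C} (union, +1)
HPV@3: {G} ∪ {A,C} = {A,C,G} (union, +1)
GHNPV@3: {C,G} ∩ {A,C,G} = {C,G} (intersection, +0)
per-site changes: [3, 2, 2, 3]; total = 10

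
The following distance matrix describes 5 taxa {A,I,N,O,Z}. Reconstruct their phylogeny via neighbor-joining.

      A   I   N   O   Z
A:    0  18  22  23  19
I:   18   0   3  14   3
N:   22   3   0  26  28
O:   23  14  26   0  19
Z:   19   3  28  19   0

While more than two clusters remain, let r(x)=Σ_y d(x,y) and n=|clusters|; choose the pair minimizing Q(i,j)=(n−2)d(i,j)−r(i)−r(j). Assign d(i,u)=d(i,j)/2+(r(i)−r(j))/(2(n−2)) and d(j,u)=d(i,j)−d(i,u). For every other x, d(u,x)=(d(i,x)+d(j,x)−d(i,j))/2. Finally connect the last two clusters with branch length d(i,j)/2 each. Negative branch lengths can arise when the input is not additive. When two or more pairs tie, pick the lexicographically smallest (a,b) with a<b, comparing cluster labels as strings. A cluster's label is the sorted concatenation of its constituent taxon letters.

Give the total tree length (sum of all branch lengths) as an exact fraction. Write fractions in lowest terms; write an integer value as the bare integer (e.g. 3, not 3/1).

1. join I+N (d=3, Q=-108) ⇒ IN; edges |I|=-16/3, |N|=25/3
  updated: d(A,IN)=37/2, d(IN,O)=37/2, d(IN,Z)=14
2. join A+O (d=23, Q=-75) ⇒ AO; edges |A|=23/2, |O|=23/2
  updated: d(AO,IN)=7, d(AO,Z)=15/2
3. join AO+IN (d=7, Q=-57/2) ⇒ AINO; edges |AO|=1/4, |IN|=27/4
  updated: d(AINO,Z)=29/4
4. join AINO+Z (d=29/4) ⇒ AINOZ; edges |AINO|=29/8, |Z|=29/8
final tree: (((A:23/2,O:23/2):1/4,(I:-16/3,N:25/3):27/4):29/8,Z:29/8)
total length: 161/4

161/4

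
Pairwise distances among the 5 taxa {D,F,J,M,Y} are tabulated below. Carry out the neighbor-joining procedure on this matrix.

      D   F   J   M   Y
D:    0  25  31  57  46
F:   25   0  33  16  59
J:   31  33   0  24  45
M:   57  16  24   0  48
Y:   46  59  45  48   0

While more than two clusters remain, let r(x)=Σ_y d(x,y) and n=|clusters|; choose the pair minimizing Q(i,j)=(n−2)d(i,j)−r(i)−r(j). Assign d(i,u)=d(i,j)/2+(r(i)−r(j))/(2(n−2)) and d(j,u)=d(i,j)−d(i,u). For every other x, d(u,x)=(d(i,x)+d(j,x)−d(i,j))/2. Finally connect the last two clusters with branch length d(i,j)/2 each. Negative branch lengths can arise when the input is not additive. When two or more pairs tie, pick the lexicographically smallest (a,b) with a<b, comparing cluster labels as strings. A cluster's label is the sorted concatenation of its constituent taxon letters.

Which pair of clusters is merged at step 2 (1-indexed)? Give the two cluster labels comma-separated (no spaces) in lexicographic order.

1. join F+M (d=16, Q=-230) ⇒ FM; edges |F|=6, |M|=10
  updated: d(D,FM)=33, d(FM,J)=41/2, d(FM,Y)=91/2
2. join D+Y (d=46, Q=-309/2) ⇒ DY; edges |D|=131/8, |Y|=237/8
  updated: d(DY,FM)=65/4, d(DY,J)=15
3. join DY+FM (d=65/4, Q=-207/4) ⇒ DFMY; edges |DY|=43/8, |FM|=87/8
  updated: d(DFMY,J)=77/8
4. join DFMY+J (d=77/8) ⇒ DFJMY; edges |DFMY|=77/16, |J|=77/16
final tree: (((D:131/8,Y:237/8):43/8,(F:6,M:10):87/8):77/16,J:77/16)
total length: 703/8

D,Y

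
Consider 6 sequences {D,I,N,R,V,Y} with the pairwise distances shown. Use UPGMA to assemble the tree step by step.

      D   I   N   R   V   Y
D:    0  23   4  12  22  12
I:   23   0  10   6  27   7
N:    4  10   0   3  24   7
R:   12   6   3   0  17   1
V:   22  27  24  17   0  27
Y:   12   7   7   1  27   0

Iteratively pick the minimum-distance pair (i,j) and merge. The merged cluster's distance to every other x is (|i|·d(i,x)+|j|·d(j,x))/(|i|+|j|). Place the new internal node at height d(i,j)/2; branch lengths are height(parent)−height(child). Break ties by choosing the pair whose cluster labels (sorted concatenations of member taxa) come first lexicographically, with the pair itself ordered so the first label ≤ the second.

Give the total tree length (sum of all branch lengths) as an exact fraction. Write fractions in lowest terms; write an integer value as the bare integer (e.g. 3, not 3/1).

521/15

step 1: merge (R,Y) at d=1; branch lengths R→1/2, Y→1/2; new cluster RY
  updated: d(D,RY)=12, d(I,RY)=13/2, d(N,RY)=5, d(RY,V)=22
step 2: merge (D,N) at d=4; branch lengths D→2, N→2; new cluster DN
  updated: d(DN,I)=33/2, d(DN,RY)=17/2, d(DN,V)=23
step 3: merge (I,RY) at d=13/2; branch lengths I→13/4, RY→11/4; new cluster IRY
  updated: d(DN,IRY)=67/6, d(IRY,V)=71/3
step 4: merge (DN,IRY) at d=67/6; branch lengths DN→43/12, IRY→7/3; new cluster DINRY
  updated: d(DINRY,V)=117/5
step 5: merge (DINRY,V) at d=117/5; branch lengths DINRY→367/60, V→117/10; new cluster DINRVY
final tree: (((D:2,N:2):43/12,(I:13/4,(R:1/2,Y:1/2):11/4):7/3):367/60,V:117/10)
total length: 521/15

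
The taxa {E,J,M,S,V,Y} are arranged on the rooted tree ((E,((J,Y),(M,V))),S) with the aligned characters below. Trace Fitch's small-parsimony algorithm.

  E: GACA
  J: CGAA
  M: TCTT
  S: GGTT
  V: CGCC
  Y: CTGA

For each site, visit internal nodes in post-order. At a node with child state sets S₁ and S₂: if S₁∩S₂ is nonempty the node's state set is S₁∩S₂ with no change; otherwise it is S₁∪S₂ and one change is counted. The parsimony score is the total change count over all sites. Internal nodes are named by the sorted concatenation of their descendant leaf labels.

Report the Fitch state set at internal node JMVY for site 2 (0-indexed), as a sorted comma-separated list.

site 0, node JY: J={C} ∩ Y={C} → {C} (+0)
site 0, node MV: M={T} ∪ V={C} → {C,T} (+1)
site 0, node JMVY: JY={C} ∩ MV={C,T} → {C} (+0)
site 0, node EJMVY: E={G} ∪ JMVY={C} → {C,G} (+1)
site 0, node EJMSVY: EJMVY={C,G} ∩ S={G} → {G} (+0)
site 1, node JY: J={G} ∪ Y={T} → {G,T} (+1)
site 1, node MV: M={C} ∪ V={G} → {C,G} (+1)
site 1, node JMVY: JY={G,T} ∩ MV={C,G} → {G} (+0)
site 1, node EJMVY: E={A} ∪ JMVY={G} → {A,G} (+1)
site 1, node EJMSVY: EJMVY={A,G} ∩ S={G} → {G} (+0)
site 2, node JY: J={A} ∪ Y={G} → {A,G} (+1)
site 2, node MV: M={T} ∪ V={C} → {C,T} (+1)
site 2, node JMVY: JY={A,G} ∪ MV={C,T} → {A,C,G,T} (+1)
site 2, node EJMVY: E={C} ∩ JMVY={A,C,G,T} → {C} (+0)
site 2, node EJMSVY: EJMVY={C} ∪ S={T} → {C,T} (+1)
site 3, node JY: J={A} ∩ Y={A} → {A} (+0)
site 3, node MV: M={T} ∪ V={C} → {C,T} (+1)
site 3, node JMVY: JY={A} ∪ MV={C,T} → {A,C,T} (+1)
site 3, node EJMVY: E={A} ∩ JMVY={A,C,T} → {A} (+0)
site 3, node EJMSVY: EJMVY={A} ∪ S={T} → {A,T} (+1)
per-site changes: [2, 3, 4, 3]; total = 12

A,C,G,T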